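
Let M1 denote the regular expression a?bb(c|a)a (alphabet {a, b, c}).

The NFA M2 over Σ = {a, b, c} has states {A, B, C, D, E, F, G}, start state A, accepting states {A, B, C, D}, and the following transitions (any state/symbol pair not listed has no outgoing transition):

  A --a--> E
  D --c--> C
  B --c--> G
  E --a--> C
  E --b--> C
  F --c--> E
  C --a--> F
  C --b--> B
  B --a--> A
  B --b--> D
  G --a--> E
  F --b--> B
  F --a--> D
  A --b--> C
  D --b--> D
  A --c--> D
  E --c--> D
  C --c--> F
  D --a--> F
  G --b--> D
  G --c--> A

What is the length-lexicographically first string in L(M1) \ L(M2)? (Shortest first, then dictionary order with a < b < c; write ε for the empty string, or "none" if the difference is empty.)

The string bbaa is accepted by M1 but not by M2.
No shorter string lies in the difference, and bbaa is the lexicographically first length-4 string in L(M1) \ L(M2).

bbaa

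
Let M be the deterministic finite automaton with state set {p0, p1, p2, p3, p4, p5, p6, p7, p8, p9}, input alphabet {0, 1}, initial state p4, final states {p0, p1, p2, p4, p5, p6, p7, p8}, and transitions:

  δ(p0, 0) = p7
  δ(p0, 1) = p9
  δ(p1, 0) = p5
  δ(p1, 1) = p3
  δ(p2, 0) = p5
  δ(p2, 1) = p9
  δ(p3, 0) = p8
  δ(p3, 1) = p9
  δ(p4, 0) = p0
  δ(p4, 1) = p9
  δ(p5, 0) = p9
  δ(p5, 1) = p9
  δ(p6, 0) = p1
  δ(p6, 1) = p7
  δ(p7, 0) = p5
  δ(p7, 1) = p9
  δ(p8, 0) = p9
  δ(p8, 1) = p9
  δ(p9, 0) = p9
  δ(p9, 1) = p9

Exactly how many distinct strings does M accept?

The useful subgraph on states {p0, p4, p5, p7} is acyclic, so L(M) is finite; the longest accepting path visits 4 useful states, giving maximum string length 3.
Counting accepting paths from p4 by length: 1 of length 0, 1 of length 1, 1 of length 2, 1 of length 3. Total 4.

4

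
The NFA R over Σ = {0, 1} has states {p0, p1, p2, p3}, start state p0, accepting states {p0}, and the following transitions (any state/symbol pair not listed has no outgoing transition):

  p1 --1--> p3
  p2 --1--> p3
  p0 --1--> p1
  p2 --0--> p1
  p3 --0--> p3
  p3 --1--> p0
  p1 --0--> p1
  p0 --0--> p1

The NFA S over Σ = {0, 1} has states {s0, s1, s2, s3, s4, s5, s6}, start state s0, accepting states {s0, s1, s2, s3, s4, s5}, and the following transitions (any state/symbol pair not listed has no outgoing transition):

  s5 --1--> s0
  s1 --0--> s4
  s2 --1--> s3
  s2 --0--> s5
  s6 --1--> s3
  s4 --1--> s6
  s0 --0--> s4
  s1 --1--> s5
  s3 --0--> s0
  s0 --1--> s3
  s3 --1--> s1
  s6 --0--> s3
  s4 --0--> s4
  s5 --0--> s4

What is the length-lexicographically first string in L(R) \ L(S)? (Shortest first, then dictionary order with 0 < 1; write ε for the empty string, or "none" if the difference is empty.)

The string 1101 is accepted by R but not by S.
No shorter string lies in the difference, and 1101 is the lexicographically first length-4 string in L(R) \ L(S).

1101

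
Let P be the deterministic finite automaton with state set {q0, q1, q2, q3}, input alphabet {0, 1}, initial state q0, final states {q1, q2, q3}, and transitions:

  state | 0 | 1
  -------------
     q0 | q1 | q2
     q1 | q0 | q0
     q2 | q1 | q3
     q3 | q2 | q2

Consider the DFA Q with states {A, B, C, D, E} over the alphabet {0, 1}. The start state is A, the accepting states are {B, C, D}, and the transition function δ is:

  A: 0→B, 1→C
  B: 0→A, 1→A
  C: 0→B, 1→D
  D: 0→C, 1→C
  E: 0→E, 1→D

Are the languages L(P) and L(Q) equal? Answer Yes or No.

Exploring the product automaton P × Q from the start pair (q0, A), following both machines on each input symbol, reaches 4 state pairs: (q0, A), (q1, B), (q2, C), (q3, D).
P accepts in {q1, q2, q3} and Q accepts in {B, C, D}. In every reachable pair the two components are either both accepting — (q1, B), (q2, C), (q3, D) — or both non-accepting, so no string is accepted by exactly one of the machines: L(P) \ L(Q) and L(Q) \ L(P) are both empty.
Hence every string is accepted by P iff it is accepted by Q, and the two languages coincide.

Yes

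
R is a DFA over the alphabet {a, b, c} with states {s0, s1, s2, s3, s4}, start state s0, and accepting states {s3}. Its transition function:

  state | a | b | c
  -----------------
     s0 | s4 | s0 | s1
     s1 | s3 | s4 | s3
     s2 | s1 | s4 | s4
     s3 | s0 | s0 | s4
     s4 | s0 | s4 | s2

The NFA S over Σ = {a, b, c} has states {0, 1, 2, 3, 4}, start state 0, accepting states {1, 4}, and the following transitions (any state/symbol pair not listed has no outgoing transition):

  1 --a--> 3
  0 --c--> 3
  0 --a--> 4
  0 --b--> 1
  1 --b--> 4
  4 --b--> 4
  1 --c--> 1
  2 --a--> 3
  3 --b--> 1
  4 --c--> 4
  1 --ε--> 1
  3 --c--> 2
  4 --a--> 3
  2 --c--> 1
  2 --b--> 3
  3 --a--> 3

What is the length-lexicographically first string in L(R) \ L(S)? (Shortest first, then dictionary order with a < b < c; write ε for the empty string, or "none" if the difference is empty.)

ca

The string ca is accepted by R but not by S.
No shorter string lies in the difference, and ca is the lexicographically first length-2 string in L(R) \ L(S).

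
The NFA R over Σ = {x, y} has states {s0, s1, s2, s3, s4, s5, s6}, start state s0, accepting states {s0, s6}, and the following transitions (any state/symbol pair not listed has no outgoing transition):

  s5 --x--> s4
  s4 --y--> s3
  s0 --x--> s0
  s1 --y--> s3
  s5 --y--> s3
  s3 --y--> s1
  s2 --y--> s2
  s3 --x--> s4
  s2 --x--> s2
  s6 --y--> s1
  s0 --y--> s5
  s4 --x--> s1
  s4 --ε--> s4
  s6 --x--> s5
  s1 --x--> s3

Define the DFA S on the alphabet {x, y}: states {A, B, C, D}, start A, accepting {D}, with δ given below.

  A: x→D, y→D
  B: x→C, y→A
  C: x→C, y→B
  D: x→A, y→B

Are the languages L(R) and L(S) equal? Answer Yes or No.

The empty string ε is accepted by R but rejected by S.
So L(R) ≠ L(S).

No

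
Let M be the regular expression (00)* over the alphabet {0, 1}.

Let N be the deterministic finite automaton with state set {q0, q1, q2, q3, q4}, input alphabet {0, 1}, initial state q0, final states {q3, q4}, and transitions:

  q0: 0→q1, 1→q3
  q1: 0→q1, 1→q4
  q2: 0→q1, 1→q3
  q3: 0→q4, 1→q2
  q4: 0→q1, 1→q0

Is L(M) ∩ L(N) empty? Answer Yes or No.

Converting the expression M to a DFA (subset construction, then merging equivalent states) gives the minimal DFA with states {m0, m1, m2}, start state m0, accepting states {m0} and transitions m0: 0→m1, 1→m2; m1: 0→m0, 1→m2; m2: 0→m2, 1→m2.
Exploring the product automaton M × N from the start pair (m0, q0), following both machines on each input symbol, reaches 8 state pairs: (m0, q0), (m1, q1), (m2, q3), (m0, q1), (m2, q4), (m2, q2), (m2, q1), (m2, q0).
M accepts in {m0} and N accepts in {q3, q4}; no reachable pair has both components accepting, so no string drives both machines to acceptance simultaneously and L(M) ∩ L(N) = ∅.
So no string is accepted by both, and the intersection is empty.

Yes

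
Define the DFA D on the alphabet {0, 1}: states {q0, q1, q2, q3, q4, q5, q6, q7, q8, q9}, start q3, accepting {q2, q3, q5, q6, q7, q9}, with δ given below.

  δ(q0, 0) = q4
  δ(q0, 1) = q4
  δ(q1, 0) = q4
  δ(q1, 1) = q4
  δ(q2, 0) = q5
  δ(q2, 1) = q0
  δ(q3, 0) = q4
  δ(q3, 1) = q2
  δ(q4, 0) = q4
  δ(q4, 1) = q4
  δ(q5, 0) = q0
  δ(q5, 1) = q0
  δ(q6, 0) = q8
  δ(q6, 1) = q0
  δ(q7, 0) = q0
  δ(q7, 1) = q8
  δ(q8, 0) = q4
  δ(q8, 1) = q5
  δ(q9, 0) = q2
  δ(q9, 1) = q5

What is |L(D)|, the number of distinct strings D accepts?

The useful subgraph on states {q2, q3, q5} is acyclic, so L(D) is finite; the longest accepting path visits 3 useful states, giving maximum string length 2.
Counting accepting paths from q3 by length: 1 of length 0, 1 of length 1, 1 of length 2. Total 3.

3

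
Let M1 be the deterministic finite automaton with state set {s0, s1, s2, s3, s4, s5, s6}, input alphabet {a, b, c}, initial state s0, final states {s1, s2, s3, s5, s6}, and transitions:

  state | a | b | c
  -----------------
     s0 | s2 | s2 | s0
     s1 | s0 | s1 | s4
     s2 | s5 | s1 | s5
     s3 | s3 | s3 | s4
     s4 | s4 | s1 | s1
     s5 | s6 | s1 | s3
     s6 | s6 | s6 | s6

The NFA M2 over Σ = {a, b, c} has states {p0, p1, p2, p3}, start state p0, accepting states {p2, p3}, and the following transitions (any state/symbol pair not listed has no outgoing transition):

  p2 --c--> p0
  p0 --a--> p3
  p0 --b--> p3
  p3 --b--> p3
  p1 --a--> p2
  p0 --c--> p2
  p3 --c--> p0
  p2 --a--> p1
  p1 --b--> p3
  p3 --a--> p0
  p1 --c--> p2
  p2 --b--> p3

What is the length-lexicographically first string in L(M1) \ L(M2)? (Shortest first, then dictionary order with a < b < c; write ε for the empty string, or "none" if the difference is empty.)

aa

The string aa is accepted by M1 but not by M2.
No shorter string lies in the difference, and aa is the lexicographically first length-2 string in L(M1) \ L(M2).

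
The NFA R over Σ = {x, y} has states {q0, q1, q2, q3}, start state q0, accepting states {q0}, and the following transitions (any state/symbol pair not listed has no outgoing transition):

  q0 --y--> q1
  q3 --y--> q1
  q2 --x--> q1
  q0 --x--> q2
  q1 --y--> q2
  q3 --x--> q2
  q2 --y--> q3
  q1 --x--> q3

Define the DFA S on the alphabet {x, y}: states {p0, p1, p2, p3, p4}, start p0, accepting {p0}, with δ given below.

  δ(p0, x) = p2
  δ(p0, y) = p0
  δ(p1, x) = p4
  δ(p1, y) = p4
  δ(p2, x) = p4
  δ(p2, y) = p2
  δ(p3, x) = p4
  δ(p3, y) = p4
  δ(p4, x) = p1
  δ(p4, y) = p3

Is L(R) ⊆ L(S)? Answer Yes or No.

Exploring the product automaton R × S from the start pair (q0, p0), following both machines on each input symbol, reaches 16 state pairs: (q0, p0), (q2, p2), (q1, p0), (q1, p4), (q3, p2), (q2, p0), (q3, p1), (q2, p3), (q2, p4), (q1, p2), (q3, p0), (q3, p4), (q1, p1), (q3, p3), (q2, p1), (q1, p3).
R accepts in {q0} and S accepts in {p0}. The reachable pairs whose R-component is accepting are (q0, p0); in each of them the S-component is accepting too, so the product for L(R) \ L(S) (R-component accepting, S-component rejecting) has no reachable accepting pair and the difference is empty.
Hence every string in L(R) is also in L(S).

Yes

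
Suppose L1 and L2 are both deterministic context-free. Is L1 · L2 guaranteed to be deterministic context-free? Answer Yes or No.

No

Take L₁ = {ε, c} (finite, hence regular and DCFL) and L₂ = {c aⁿbⁿ : n≥0} ∪ {cc aⁿb²ⁿ : n≥0} (a DCFL: the number of leading c's tells the DPDA whether to pop one stack symbol per b or per two b's). Then L₁L₂ ∩ cca⁺b* = {cc aⁿbⁿ : n≥1} ∪ {cc aⁿb²ⁿ : n≥1}. If L₁L₂ were a DCFL, so would be this intersection with a regular set, and a DPDA for it started from its configuration after reading cc would accept {aⁿbⁿ : n≥1} ∪ {aⁿb²ⁿ : n≥1}, which no deterministic PDA accepts (a DPDA for it would have a single run on aⁿb²ⁿ, accepting after the prefix aⁿbⁿ and accepting again after n more b's; an ordinary PDA that simulates it on a's and b's and, at any moment when it is accepting, may switch to reading only a fresh letter d while feeding each d to the simulation as a b, would accept aⁱbʲdᵏ (k≥1) exactly when both aⁱbʲ and aⁱbʲ⁺ᵏ are in the language, i.e. its language intersected with the regular set a*b*d⁺ would be exactly {aⁿbⁿdⁿ : n≥1} — impossible, since context-free languages are closed under intersection with regular sets and {aⁿbⁿdⁿ} is not context-free). Hence L₁L₂ is not a DCFL.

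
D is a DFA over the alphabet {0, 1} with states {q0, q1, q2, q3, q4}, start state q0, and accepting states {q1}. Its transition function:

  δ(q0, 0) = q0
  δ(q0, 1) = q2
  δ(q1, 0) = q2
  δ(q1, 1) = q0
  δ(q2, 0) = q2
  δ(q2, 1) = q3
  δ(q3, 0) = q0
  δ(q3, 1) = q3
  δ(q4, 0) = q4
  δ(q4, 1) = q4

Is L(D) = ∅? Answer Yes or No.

Yes

The states reachable from the start state are {q0, q2, q3}.
None of the accepting states {q1} is reachable, so no string is accepted and L(D) = ∅.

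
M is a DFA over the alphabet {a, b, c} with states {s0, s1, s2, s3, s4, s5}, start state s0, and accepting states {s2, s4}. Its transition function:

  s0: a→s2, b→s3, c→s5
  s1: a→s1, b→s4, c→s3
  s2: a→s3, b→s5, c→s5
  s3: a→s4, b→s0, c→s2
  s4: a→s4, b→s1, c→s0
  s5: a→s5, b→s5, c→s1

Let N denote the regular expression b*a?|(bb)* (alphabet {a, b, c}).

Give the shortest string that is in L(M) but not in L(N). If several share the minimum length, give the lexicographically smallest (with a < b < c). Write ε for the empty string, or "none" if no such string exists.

The string bc is accepted by M but not by N.
No shorter string lies in the difference, and bc is the lexicographically first length-2 string in L(M) \ L(N).

bc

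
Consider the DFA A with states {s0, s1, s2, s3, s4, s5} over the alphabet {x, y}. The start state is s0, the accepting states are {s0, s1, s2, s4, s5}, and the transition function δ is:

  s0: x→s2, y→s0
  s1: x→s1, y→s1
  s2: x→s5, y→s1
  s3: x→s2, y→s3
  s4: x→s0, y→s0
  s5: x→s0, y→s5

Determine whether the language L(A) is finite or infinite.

infinite

State s0 is reachable from the start and can reach an accepting state, and it lies on the cycle s0 → s0.
Traversing that cycle any number of times yields accepted strings of unbounded length, so the language is infinite.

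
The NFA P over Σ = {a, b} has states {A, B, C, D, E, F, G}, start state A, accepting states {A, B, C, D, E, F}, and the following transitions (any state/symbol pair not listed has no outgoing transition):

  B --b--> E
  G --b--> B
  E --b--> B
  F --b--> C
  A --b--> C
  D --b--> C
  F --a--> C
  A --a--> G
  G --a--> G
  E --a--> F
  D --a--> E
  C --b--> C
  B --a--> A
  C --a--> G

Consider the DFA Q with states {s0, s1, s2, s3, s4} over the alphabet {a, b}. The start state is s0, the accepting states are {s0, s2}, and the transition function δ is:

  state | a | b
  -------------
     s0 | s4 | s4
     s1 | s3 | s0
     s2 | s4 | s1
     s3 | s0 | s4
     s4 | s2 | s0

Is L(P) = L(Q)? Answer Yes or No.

The string b is accepted by P but rejected by Q.
So L(P) ≠ L(Q).

No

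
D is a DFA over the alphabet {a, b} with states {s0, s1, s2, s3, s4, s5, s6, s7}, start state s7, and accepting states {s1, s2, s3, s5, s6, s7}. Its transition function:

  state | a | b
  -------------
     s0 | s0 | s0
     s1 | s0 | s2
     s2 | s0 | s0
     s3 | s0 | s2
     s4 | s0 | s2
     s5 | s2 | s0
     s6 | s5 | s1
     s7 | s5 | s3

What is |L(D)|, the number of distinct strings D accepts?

5

The useful subgraph on states {s2, s3, s5, s7} is acyclic, so L(D) is finite; the longest accepting path visits 3 useful states, giving maximum string length 2.
Counting accepting paths from s7 by length: 1 of length 0, 2 of length 1, 2 of length 2. Total 5.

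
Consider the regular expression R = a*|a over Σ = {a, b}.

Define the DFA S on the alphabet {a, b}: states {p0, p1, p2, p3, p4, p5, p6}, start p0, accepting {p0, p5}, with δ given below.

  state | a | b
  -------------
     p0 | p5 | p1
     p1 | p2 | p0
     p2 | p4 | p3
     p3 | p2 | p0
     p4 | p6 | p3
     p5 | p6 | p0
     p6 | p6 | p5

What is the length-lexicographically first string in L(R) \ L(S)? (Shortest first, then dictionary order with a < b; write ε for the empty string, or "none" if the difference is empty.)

aa

The string aa is accepted by R but not by S.
No shorter string lies in the difference, and aa is the lexicographically first length-2 string in L(R) \ L(S).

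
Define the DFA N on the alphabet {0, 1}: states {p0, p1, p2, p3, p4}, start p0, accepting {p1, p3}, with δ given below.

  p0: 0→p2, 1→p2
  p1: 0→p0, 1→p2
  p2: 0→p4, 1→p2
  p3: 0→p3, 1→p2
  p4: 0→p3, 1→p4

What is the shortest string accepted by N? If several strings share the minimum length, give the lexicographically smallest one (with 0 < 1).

000

A breadth-first search from p0 reaches an accepting state first via the path p0 → p2 → p4 → p3 on input 000.
No string of length < 3 is accepted (BFS exhausts all shorter strings without reaching an accepting state), and 000 is the lexicographically least accepting string of length 3.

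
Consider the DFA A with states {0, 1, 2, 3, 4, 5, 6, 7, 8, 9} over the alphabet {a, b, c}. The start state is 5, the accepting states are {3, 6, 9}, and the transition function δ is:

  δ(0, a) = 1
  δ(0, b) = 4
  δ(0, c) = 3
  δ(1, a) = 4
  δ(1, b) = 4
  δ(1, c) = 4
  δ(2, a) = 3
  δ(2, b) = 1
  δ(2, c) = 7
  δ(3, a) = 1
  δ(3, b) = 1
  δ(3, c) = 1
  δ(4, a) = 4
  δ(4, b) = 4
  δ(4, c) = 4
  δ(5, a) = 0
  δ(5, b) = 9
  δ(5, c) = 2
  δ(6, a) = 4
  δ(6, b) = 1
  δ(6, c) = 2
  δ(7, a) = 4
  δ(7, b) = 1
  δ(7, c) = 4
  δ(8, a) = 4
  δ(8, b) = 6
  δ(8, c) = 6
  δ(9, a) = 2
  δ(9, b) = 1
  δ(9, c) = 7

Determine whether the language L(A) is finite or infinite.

finite

The useful states (reachable from 5 and able to reach an accepting state) are {0, 2, 3, 5, 9}.
Restricted to these states the transition graph has no cycle, so every accepting path has bounded length and L is finite.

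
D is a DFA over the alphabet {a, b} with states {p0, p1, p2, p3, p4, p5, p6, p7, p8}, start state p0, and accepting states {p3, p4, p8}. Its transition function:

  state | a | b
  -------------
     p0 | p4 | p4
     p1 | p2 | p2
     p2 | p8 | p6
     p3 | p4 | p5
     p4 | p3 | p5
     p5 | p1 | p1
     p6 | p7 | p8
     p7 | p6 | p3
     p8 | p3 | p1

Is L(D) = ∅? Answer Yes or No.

No

The string a is accepted: the run p0 → p4 ends in the accepting state p4.
Since at least one string is accepted, L(D) is not empty.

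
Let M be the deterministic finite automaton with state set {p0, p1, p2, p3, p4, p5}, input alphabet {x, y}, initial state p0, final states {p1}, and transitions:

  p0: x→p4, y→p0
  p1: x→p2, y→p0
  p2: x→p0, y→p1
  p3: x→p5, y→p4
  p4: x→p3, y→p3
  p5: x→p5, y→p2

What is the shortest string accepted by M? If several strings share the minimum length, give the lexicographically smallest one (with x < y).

A breadth-first search from p0 reaches an accepting state first via the path p0 → p4 → p3 → p5 → p2 → p1 on input xxxyy.
No string of length < 5 is accepted (BFS exhausts all shorter strings without reaching an accepting state), and xxxyy is the lexicographically least accepting string of length 5.

xxxyy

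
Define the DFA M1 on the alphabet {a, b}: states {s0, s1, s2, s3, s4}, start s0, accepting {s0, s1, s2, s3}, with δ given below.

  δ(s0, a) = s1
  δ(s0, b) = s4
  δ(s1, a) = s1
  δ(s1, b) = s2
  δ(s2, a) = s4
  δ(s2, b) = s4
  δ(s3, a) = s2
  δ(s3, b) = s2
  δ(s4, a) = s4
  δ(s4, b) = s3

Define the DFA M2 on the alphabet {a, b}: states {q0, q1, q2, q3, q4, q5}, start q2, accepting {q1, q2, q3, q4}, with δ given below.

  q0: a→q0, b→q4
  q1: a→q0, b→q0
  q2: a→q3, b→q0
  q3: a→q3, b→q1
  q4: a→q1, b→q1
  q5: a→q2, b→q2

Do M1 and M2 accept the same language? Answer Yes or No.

Exploring the product automaton M1 × M2 from the start pair (s0, q2), following both machines on each input symbol, reaches 5 state pairs: (s0, q2), (s1, q3), (s4, q0), (s2, q1), (s3, q4).
M1 accepts in {s0, s1, s2, s3} and M2 accepts in {q1, q2, q3, q4}. In every reachable pair the two components are either both accepting — (s0, q2), (s1, q3), (s2, q1), (s3, q4) — or both non-accepting, so no string is accepted by exactly one of the machines: L(M1) \ L(M2) and L(M2) \ L(M1) are both empty.
Hence every string is accepted by M1 iff it is accepted by M2, and the two languages coincide.

Yes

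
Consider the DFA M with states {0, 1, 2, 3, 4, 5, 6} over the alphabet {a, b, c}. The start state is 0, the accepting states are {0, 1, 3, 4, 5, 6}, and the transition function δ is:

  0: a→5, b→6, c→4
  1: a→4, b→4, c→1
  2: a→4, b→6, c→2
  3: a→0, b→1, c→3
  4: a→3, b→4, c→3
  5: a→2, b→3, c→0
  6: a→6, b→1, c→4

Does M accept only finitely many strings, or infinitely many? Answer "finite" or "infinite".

State 0 is reachable from the start and can reach an accepting state, and it lies on the cycle 0 → 4 → 3 → 0.
Traversing that cycle any number of times yields accepted strings of unbounded length, so the language is infinite.

infinite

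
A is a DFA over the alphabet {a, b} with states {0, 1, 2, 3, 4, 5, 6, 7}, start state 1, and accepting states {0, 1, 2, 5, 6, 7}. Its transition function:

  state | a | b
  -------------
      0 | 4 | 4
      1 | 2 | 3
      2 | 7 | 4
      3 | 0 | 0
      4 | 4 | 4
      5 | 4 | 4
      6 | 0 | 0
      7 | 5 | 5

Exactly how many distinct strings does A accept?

The useful subgraph on states {0, 1, 2, 3, 5, 7} is acyclic, so L(A) is finite; the longest accepting path visits 4 useful states, giving maximum string length 3.
Counting accepting paths from 1 by length: 1 of length 0, 1 of length 1, 3 of length 2, 2 of length 3. Total 7.

7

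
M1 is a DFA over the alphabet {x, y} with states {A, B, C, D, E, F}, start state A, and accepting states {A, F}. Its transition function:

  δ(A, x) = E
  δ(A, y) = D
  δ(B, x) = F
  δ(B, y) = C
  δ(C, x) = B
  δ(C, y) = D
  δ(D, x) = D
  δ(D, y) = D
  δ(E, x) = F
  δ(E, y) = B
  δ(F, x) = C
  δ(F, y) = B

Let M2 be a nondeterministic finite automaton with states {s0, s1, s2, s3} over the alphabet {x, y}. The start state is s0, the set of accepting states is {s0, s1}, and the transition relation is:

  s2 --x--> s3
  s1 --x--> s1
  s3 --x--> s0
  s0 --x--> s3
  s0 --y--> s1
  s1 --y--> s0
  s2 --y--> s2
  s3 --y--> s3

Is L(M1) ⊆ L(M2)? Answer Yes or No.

No

The string xxxxx is in L(M1) but not in L(M2).
So L(M1) ⊄ L(M2).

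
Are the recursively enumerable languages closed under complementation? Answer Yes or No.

If both L and its complement were r.e., running the two recognisers in parallel would decide L, so L would be recursive; but there are r.e. languages that are not recursive (e.g. the halting problem), and their complements are therefore not r.e.

No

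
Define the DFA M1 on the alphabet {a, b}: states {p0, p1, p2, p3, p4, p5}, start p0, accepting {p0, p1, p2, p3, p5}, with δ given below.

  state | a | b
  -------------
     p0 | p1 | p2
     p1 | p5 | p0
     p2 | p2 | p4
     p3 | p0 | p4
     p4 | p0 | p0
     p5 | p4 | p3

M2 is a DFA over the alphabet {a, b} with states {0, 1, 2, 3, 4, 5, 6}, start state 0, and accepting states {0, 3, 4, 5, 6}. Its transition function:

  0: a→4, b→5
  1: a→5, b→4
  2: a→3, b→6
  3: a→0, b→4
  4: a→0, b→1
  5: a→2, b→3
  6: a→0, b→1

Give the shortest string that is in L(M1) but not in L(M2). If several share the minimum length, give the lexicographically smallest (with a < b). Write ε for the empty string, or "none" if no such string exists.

ab

The string ab is accepted by M1 but not by M2.
No shorter string lies in the difference, and ab is the lexicographically first length-2 string in L(M1) \ L(M2).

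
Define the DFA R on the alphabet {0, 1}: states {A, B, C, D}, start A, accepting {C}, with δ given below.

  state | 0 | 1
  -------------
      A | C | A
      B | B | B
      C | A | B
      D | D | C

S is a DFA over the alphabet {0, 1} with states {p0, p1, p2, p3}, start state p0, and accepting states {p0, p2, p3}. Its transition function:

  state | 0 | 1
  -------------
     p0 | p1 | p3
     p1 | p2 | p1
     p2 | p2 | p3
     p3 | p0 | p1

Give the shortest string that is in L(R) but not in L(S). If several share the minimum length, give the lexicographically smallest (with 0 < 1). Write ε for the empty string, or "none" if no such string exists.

0

The string 0 is accepted by R but not by S.
No shorter string lies in the difference, and 0 is the lexicographically first length-1 string in L(R) \ L(S).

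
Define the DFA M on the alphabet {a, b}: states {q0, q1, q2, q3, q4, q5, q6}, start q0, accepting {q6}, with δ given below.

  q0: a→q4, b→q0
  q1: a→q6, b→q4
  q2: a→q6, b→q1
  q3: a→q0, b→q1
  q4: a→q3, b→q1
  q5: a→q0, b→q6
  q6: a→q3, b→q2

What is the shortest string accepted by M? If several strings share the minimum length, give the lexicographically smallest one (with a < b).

aba

A breadth-first search from q0 reaches an accepting state first via the path q0 → q4 → q1 → q6 on input aba.
No string of length < 3 is accepted (BFS exhausts all shorter strings without reaching an accepting state), and aba is the lexicographically least accepting string of length 3.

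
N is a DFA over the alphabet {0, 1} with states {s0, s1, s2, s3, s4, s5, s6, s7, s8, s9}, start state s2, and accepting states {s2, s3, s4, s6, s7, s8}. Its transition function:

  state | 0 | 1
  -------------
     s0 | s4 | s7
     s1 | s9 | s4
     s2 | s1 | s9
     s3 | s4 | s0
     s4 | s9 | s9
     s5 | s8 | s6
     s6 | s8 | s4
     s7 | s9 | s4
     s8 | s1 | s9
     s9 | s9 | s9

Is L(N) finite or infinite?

finite

The useful states (reachable from s2 and able to reach an accepting state) are {s1, s2, s4}.
Restricted to these states the transition graph has no cycle, so every accepting path has bounded length and L is finite.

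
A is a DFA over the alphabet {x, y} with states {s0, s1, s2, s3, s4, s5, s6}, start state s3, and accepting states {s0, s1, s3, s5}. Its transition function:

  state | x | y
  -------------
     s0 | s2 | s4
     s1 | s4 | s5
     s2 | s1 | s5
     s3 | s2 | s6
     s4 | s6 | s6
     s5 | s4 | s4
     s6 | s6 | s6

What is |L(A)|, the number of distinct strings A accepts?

The useful subgraph on states {s1, s2, s3, s5} is acyclic, so L(A) is finite; the longest accepting path visits 4 useful states, giving maximum string length 3.
Counting accepting paths from s3 by length: 1 of length 0, 2 of length 2, 1 of length 3. Total 4.

4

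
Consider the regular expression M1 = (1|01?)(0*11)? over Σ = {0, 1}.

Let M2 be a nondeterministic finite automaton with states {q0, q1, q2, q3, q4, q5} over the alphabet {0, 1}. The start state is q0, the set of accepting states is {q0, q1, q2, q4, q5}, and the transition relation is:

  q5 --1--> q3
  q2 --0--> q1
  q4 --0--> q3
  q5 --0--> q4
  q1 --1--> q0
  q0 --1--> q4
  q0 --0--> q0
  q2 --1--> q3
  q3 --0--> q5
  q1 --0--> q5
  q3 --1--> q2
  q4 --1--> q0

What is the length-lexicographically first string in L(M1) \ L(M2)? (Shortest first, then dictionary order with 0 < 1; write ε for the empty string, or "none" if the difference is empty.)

1011

The string 1011 is accepted by M1 but not by M2.
No shorter string lies in the difference, and 1011 is the lexicographically first length-4 string in L(M1) \ L(M2).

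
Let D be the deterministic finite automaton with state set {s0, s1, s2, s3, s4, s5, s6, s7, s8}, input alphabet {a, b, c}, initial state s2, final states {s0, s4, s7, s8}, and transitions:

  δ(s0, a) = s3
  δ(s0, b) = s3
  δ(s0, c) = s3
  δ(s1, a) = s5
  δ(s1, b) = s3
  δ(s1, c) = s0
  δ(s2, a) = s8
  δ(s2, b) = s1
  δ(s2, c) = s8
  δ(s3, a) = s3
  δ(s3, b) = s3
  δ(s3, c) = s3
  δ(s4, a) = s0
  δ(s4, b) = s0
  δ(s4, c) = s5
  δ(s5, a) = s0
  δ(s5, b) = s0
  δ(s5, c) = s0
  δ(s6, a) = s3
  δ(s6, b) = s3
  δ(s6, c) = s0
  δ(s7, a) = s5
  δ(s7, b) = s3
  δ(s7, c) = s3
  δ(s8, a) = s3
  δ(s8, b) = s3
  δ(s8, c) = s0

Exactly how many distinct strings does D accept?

8

The useful subgraph on states {s0, s1, s2, s5, s8} is acyclic, so L(D) is finite; the longest accepting path visits 4 useful states, giving maximum string length 3.
Counting accepting paths from s2 by length: 2 of length 1, 3 of length 2, 3 of length 3. Total 8.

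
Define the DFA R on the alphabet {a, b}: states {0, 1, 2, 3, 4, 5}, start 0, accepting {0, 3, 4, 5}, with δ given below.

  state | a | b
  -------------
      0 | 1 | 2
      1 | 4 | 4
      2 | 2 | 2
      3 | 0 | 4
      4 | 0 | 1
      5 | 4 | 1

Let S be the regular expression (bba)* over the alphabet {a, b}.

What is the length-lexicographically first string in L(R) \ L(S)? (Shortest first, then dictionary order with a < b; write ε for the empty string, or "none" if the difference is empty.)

aa

The string aa is accepted by R but not by S.
No shorter string lies in the difference, and aa is the lexicographically first length-2 string in L(R) \ L(S).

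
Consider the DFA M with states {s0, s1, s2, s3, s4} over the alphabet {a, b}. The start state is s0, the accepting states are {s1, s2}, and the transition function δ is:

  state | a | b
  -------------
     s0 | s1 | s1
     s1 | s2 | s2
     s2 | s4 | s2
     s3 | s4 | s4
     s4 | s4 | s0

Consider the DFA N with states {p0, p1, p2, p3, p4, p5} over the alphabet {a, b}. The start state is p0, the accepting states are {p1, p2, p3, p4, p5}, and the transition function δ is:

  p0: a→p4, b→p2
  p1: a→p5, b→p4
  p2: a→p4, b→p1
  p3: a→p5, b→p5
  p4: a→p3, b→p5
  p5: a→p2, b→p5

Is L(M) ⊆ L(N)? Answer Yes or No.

Exploring the product automaton M × N from the start pair (s0, p0), following both machines on each input symbol, reaches 15 state pairs: (s0, p0), (s1, p4), (s1, p2), (s2, p3), (s2, p5), (s2, p4), (s2, p1), (s4, p5), (s4, p2), (s4, p3), (s0, p5), (s4, p4), (s0, p1), (s1, p5), (s2, p2).
M accepts in {s1, s2} and N accepts in {p1, p2, p3, p4, p5}. The reachable pairs whose M-component is accepting are (s1, p4), (s1, p2), (s2, p3), (s2, p5), (s2, p4), (s2, p1), (s1, p5), (s2, p2); in each of them the N-component is accepting too, so the product for L(M) \ L(N) (M-component accepting, N-component rejecting) has no reachable accepting pair and the difference is empty.
Hence every string in L(M) is also in L(N).

Yes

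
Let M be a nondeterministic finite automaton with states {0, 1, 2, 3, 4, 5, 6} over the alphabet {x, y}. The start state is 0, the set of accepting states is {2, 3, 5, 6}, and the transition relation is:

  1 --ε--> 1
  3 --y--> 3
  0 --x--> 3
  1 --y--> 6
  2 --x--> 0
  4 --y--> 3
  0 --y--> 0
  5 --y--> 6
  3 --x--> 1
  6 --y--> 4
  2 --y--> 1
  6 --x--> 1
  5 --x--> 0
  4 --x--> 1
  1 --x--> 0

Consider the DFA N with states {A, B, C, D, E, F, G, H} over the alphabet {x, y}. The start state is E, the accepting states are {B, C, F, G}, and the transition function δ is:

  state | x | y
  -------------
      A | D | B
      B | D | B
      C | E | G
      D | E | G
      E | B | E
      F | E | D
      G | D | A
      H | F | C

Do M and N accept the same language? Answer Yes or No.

Exploring the product automaton M × N from the start pair (0, E), following both machines on each input symbol, reaches 5 state pairs: (0, E), (3, B), (1, D), (6, G), (4, A).
M accepts in {2, 3, 5, 6} and N accepts in {B, C, F, G}. In every reachable pair the two components are either both accepting — (3, B), (6, G) — or both non-accepting, so no string is accepted by exactly one of the machines: L(M) \ L(N) and L(N) \ L(M) are both empty.
Hence every string is accepted by M iff it is accepted by N, and the two languages coincide.

Yes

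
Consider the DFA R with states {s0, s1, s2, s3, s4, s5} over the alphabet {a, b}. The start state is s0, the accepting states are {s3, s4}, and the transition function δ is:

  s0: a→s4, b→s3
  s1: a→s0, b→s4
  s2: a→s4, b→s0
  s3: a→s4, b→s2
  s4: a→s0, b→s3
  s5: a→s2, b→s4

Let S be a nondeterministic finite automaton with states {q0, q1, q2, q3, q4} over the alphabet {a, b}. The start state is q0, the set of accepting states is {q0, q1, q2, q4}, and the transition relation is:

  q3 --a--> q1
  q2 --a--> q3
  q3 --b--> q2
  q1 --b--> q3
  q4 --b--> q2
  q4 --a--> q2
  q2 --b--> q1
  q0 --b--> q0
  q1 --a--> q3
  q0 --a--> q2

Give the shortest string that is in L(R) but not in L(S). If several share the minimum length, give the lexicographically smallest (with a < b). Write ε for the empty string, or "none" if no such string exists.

The string aba is accepted by R but not by S.
No shorter string lies in the difference, and aba is the lexicographically first length-3 string in L(R) \ L(S).

aba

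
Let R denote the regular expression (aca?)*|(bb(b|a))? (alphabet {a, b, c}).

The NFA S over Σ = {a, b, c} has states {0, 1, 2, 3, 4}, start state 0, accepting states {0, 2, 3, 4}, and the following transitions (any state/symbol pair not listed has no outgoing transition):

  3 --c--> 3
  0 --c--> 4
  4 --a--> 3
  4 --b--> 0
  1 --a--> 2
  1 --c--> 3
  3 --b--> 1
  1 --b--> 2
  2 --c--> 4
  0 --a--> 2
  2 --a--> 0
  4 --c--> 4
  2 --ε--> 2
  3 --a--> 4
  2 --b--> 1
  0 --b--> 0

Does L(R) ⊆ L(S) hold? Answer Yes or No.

Yes

Converting the expression R to a DFA (subset construction, then merging equivalent states) gives the minimal DFA with states {r0, r1, r2, r3, r4, r5, r6, r7}, start state r0, accepting states {r0, r4, r6, r7} and transitions r0: a→r1, b→r2, c→r3; r1: a→r3, b→r3, c→r4; r2: a→r3, b→r5, c→r3; r3: a→r3, b→r3, c→r3; r4: a→r6, b→r3, c→r3; r5: a→r7, b→r7, c→r3; r6: a→r1, b→r3, c→r4; r7: a→r3, b→r3, c→r3.
Exploring the product automaton R × S from the start pair (r0, 0), following both machines on each input symbol, reaches 17 state pairs: (r0, 0), (r1, 2), (r2, 0), (r3, 4), (r3, 0), (r3, 1), (r4, 4), (r3, 2), (r5, 0), (r3, 3), (r6, 3), (r7, 2), (r7, 0), (r1, 4), (r4, 3), (r6, 4), (r1, 3).
R accepts in {r0, r4, r6, r7} and S accepts in {0, 2, 3, 4}. The reachable pairs whose R-component is accepting are (r0, 0), (r4, 4), (r6, 3), (r7, 2), (r7, 0), (r4, 3), (r6, 4); in each of them the S-component is accepting too, so the product for L(R) \ L(S) (R-component accepting, S-component rejecting) has no reachable accepting pair and the difference is empty.
Hence every string in L(R) is also in L(S).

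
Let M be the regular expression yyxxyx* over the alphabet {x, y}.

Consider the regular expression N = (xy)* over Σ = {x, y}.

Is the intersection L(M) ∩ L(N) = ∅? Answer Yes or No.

Converting the expression M to a DFA (subset construction, then merging equivalent states) gives the minimal DFA with states {m0, m1, m2, m3, m4, m5, m6}, start state m0, accepting states {m6} and transitions m0: x→m1, y→m2; m1: x→m1, y→m1; m2: x→m1, y→m3; m3: x→m4, y→m1; m4: x→m5, y→m1; m5: x→m1, y→m6; m6: x→m6, y→m1.
Converting the expression N to a DFA (subset construction, then merging equivalent states) gives the minimal DFA with states {n0, n1, n2}, start state n0, accepting states {n0} and transitions n0: x→n1, y→n2; n1: x→n2, y→n0; n2: x→n2, y→n2.
Exploring the product automaton M × N from the start pair (m0, n0), following both machines on each input symbol, reaches 9 state pairs: (m0, n0), (m1, n1), (m2, n2), (m1, n2), (m1, n0), (m3, n2), (m4, n2), (m5, n2), (m6, n2).
M accepts in {m6} and N accepts in {n0}; no reachable pair has both components accepting, so no string drives both machines to acceptance simultaneously and L(M) ∩ L(N) = ∅.
So no string is accepted by both, and the intersection is empty.

Yes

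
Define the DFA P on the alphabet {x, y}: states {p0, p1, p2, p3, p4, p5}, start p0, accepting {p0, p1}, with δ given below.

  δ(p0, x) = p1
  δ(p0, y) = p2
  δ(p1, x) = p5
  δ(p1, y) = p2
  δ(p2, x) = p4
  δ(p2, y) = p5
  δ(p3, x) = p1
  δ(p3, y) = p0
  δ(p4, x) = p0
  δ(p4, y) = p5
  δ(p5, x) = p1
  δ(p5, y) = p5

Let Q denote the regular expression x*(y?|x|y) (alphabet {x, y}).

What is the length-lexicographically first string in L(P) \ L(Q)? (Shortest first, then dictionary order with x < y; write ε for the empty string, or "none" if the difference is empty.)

The string yxx is accepted by P but not by Q.
No shorter string lies in the difference, and yxx is the lexicographically first length-3 string in L(P) \ L(Q).

yxx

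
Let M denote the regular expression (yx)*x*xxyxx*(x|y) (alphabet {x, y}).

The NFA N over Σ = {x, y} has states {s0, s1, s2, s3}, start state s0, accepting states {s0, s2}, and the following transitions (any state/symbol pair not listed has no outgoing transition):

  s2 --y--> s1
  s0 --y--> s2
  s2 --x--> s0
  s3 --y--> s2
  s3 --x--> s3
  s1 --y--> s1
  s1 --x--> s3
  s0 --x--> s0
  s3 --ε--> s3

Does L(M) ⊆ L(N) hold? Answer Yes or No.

Yes

Converting the expression M to a DFA (subset construction, then merging equivalent states) gives the minimal DFA with states {m0, m1, m2, m3, m4, m5, m6, m7, m8}, start state m0, accepting states {m7, m8} and transitions m0: x→m1, y→m2; m1: x→m3, y→m4; m2: x→m0, y→m4; m3: x→m3, y→m5; m4: x→m4, y→m4; m5: x→m6, y→m4; m6: x→m7, y→m8; m7: x→m7, y→m8; m8: x→m4, y→m4.
Exploring the product automaton M × N from the start pair (m0, s0), following both machines on each input symbol, reaches 12 state pairs: (m0, s0), (m1, s0), (m2, s2), (m3, s0), (m4, s2), (m4, s1), (m5, s2), (m4, s0), (m4, s3), (m6, s0), (m7, s0), (m8, s2).
M accepts in {m7, m8} and N accepts in {s0, s2}. The reachable pairs whose M-component is accepting are (m7, s0), (m8, s2); in each of them the N-component is accepting too, so the product for L(M) \ L(N) (M-component accepting, N-component rejecting) has no reachable accepting pair and the difference is empty.
Hence every string in L(M) is also in L(N).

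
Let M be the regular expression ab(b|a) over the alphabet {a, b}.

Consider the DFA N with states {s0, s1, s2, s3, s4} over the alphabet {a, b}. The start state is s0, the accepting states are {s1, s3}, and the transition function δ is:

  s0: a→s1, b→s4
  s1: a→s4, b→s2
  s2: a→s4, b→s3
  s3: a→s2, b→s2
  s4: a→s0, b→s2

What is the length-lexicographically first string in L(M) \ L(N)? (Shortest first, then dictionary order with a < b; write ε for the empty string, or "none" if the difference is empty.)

aba

The string aba is accepted by M but not by N.
No shorter string lies in the difference, and aba is the lexicographically first length-3 string in L(M) \ L(N).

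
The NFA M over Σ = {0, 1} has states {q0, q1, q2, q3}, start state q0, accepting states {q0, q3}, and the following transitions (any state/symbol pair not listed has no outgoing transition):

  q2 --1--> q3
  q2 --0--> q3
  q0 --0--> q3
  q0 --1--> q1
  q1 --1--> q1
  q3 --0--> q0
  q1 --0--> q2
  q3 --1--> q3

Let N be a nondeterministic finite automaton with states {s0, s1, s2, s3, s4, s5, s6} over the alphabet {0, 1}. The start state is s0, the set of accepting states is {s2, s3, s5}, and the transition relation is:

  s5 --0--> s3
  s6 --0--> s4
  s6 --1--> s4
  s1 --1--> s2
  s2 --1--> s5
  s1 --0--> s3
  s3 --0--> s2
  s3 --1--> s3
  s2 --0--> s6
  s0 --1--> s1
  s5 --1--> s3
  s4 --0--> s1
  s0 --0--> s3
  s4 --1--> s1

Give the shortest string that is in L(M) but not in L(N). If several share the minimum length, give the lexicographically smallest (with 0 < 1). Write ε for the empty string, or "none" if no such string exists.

The empty string ε is accepted by M but not by N.
Since ε is the unique shortest string, it is the required witness.

ε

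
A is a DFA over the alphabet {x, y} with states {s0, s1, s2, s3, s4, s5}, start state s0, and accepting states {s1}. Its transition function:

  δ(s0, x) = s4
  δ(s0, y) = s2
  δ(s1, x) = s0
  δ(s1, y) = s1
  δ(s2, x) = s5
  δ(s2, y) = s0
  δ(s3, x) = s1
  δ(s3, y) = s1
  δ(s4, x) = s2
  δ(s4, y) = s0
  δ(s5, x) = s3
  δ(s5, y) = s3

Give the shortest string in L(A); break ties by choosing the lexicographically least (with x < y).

A breadth-first search from s0 reaches an accepting state first via the path s0 → s2 → s5 → s3 → s1 on input yxxx.
No string of length < 4 is accepted (BFS exhausts all shorter strings without reaching an accepting state), and yxxx is the lexicographically least accepting string of length 4.

yxxx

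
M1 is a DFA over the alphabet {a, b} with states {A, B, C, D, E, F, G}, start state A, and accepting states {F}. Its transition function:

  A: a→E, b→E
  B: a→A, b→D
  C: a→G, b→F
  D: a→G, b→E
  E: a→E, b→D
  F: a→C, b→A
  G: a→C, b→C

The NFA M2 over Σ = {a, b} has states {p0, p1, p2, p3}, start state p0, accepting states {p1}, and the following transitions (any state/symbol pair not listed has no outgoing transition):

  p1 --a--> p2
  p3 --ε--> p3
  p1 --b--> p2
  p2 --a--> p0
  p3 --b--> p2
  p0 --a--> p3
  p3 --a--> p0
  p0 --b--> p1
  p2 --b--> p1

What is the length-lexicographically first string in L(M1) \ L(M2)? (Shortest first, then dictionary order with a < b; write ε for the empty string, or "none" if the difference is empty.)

The string abaab is accepted by M1 but not by M2.
No shorter string lies in the difference, and abaab is the lexicographically first length-5 string in L(M1) \ L(M2).

abaab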